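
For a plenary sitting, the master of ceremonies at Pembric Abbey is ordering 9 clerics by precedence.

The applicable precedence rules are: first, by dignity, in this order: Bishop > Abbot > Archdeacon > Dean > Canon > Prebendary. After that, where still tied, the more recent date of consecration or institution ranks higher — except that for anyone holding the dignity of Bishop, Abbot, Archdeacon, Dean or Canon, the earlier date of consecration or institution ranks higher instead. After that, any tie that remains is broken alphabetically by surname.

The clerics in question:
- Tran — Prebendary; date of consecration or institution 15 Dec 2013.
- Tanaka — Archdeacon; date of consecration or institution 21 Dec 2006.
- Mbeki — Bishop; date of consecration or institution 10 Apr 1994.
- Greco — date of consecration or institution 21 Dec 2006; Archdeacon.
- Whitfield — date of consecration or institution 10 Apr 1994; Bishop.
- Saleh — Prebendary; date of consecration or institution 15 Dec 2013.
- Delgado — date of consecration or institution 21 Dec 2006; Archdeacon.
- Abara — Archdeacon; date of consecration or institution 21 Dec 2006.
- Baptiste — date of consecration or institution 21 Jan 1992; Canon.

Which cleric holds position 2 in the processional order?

Whitfield

By dignity: Mbeki and Whitfield (Bishop); then Abara, Delgado, Greco and Tanaka (Archdeacon); then Baptiste (Canon); then Saleh and Tran (Prebendary).
Mbeki and Whitfield both have date of consecration or institution 10 Apr 1994, so the next rule applies.
Among Mbeki and Whitfield, alphabetically by surname: Mbeki before Whitfield.
Abara, Delgado, Greco and Tanaka all have date of consecration or institution 21 Dec 2006, so the next rule applies.
Among Abara, Delgado, Greco and Tanaka, alphabetically by surname: Abara before Delgado before Greco before Tanaka.
Saleh and Tran both have date of consecration or institution 15 Dec 2013, so the next rule applies.
Among Saleh and Tran, alphabetically by surname: Saleh before Tran.
Order: Mbeki, Whitfield, Abara, Delgado, Greco, Tanaka, Baptiste, Saleh, Tran.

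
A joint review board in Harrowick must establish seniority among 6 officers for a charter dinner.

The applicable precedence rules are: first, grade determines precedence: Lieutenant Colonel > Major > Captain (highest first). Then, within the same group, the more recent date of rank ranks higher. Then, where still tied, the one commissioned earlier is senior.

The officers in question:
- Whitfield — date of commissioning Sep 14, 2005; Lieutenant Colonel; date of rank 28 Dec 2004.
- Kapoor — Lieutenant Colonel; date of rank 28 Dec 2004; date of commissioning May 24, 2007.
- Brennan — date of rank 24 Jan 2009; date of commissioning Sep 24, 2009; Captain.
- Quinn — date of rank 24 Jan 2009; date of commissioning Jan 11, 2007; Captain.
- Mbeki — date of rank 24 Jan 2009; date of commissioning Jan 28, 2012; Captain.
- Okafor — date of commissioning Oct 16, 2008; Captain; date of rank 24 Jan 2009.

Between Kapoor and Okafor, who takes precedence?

By grade: Whitfield and Kapoor (Lieutenant Colonel); then Quinn, Okafor, Brennan and Mbeki (Captain).
Whitfield and Kapoor both have date of rank 28 Dec 2004, so the next rule applies.
Among Whitfield and Kapoor, by date of commissioning (earlier first): Whitfield (Sep 14, 2005) before Kapoor (May 24, 2007).
Quinn, Okafor, Brennan and Mbeki all have date of rank 24 Jan 2009, so the next rule applies.
Among Quinn, Okafor, Brennan and Mbeki, by date of commissioning (earlier first): Quinn (Jan 11, 2007) before Okafor (Oct 16, 2008) before Brennan (Sep 24, 2009) before Mbeki (Jan 28, 2012).
So Kapoor takes precedence.

Kapoor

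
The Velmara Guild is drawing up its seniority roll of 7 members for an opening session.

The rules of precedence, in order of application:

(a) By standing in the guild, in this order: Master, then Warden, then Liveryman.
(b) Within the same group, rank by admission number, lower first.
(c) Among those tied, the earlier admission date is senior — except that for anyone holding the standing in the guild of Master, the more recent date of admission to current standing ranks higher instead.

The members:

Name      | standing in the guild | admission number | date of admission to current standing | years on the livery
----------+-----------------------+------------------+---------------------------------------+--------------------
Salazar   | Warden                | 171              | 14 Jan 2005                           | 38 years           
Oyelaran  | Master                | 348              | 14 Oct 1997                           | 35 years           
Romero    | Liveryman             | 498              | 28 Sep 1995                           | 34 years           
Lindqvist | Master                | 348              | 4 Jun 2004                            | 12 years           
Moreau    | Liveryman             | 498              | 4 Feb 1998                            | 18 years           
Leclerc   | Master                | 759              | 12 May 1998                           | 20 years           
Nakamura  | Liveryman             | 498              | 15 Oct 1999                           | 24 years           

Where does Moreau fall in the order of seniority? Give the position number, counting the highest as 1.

6

By standing in the guild: Lindqvist, Oyelaran and Leclerc (Master); then Salazar (Warden); then Romero, Moreau and Nakamura (Liveryman).
Among Lindqvist, Oyelaran and Leclerc, by admission number (lower first): Lindqvist and Oyelaran (348) before Leclerc (759).
Among Lindqvist and Oyelaran, by date of admission to current standing (later first) (reversed rule for this group): Lindqvist (4 Jun 2004) before Oyelaran (14 Oct 1997).
Romero, Moreau and Nakamura all have admission number 498, so the next rule applies.
Among Romero, Moreau and Nakamura, by date of admission to current standing (earlier first): Romero (28 Sep 1995) before Moreau (4 Feb 1998) before Nakamura (15 Oct 1999).
Order: Lindqvist, Oyelaran, Leclerc, Salazar, Romero, Moreau, Nakamura. So position 6.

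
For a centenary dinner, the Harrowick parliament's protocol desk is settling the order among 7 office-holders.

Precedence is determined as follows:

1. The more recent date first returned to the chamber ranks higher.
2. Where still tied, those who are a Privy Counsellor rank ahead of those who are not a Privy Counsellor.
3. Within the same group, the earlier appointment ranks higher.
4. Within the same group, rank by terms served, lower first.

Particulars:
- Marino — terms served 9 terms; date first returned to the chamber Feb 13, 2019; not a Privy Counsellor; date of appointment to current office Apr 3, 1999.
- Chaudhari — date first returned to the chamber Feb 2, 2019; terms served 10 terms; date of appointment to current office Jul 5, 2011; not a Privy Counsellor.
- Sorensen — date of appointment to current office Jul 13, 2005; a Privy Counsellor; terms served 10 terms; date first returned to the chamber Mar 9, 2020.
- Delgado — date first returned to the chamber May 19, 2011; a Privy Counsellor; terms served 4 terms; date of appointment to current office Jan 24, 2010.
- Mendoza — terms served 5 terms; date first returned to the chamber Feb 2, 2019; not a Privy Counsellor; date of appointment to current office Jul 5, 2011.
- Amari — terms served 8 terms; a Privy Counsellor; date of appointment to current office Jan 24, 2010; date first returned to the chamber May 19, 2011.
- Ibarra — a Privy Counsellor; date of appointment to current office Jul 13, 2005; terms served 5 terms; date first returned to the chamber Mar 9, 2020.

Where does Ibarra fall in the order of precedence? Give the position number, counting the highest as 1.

By date first returned to the chamber (later first): Ibarra and Sorensen (both Mar 9, 2020); then Marino (Feb 13, 2019); then Mendoza and Chaudhari (both Feb 2, 2019); then Delgado and Amari (both May 19, 2011).
Ibarra and Sorensen are each a Privy Counsellor, so the next rule applies.
Ibarra and Sorensen both have date of appointment to current office Jul 13, 2005, so the next rule applies.
Among Ibarra and Sorensen, by terms served (lower first): Ibarra (5 terms) before Sorensen (10 terms).
Mendoza and Chaudhari are each not a Privy Counsellor, so the next rule applies.
Mendoza and Chaudhari both have date of appointment to current office Jul 5, 2011, so the next rule applies.
Among Mendoza and Chaudhari, by terms served (lower first): Mendoza (5 terms) before Chaudhari (10 terms).
Delgado and Amari are each a Privy Counsellor, so the next rule applies.
Delgado and Amari both have date of appointment to current office Jan 24, 2010, so the next rule applies.
Among Delgado and Amari, by terms served (lower first): Delgado (4 terms) before Amari (8 terms).
Order: Ibarra, Sorensen, Marino, Mendoza, Chaudhari, Delgado, Amari. So position 1.

1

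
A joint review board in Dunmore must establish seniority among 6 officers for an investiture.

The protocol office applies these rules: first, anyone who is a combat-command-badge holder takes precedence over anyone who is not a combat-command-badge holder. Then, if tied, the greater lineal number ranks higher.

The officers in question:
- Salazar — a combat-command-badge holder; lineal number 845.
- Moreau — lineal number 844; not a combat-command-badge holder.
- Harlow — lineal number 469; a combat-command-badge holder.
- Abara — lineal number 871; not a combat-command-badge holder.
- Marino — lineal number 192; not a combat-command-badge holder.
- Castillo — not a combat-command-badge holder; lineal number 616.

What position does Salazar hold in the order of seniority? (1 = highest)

By the first rule: Salazar and Harlow (both a combat-command-badge holder); then Abara, Moreau, Castillo and Marino (each not a combat-command-badge holder).
Among Salazar and Harlow, by lineal number (higher first): Salazar (845) before Harlow (469).
Among Abara, Moreau, Castillo and Marino, by lineal number (higher first): Abara (871) before Moreau (844) before Castillo (616) before Marino (192).
Order: Salazar, Harlow, Abara, Moreau, Castillo, Marino. So position 1.

1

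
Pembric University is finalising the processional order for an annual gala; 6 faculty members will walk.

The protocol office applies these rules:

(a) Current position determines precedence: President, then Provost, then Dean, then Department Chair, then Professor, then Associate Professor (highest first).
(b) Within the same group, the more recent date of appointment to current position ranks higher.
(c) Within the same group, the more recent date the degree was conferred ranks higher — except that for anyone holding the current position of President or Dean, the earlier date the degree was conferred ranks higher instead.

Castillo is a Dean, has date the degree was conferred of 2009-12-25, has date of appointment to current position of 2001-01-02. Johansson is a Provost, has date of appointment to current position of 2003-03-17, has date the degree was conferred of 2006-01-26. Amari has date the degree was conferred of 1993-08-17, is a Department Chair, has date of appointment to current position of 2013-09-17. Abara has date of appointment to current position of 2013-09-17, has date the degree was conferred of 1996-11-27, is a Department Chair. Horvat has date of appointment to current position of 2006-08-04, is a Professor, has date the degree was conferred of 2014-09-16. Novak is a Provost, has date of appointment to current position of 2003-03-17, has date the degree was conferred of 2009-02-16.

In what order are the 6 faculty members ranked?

Novak, Johansson, Castillo, Abara, Amari, Horvat

By current position: Novak and Johansson (Provost); then Castillo (Dean); then Abara and Amari (Department Chair); then Horvat (Professor).
Novak and Johansson both have date of appointment to current position 2003-03-17, so the next rule applies.
Among Novak and Johansson, by date the degree was conferred (later first): Novak (2009-02-16) before Johansson (2006-01-26).
Abara and Amari both have date of appointment to current position 2013-09-17, so the next rule applies.
Among Abara and Amari, by date the degree was conferred (later first): Abara (1996-11-27) before Amari (1993-08-17).
Full order: Novak, Johansson, Castillo, Abara, Amari, Horvat.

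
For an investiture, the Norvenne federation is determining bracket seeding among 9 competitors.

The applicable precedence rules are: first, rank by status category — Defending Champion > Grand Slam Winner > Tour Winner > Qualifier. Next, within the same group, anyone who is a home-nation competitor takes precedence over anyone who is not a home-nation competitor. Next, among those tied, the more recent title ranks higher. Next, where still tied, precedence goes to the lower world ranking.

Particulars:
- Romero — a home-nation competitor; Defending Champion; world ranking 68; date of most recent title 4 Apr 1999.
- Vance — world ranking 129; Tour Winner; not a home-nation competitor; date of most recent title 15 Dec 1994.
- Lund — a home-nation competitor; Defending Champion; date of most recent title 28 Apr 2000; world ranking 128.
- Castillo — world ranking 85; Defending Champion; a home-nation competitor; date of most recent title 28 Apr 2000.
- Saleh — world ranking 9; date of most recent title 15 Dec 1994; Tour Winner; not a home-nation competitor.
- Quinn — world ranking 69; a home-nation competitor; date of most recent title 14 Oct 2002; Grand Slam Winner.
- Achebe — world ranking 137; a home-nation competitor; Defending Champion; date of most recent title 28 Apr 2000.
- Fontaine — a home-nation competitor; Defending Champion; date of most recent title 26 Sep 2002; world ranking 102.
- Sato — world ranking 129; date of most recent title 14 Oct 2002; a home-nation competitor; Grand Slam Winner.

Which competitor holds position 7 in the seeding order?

By status category: Fontaine, Castillo, Lund, Achebe and Romero (Defending Champion); then Quinn and Sato (Grand Slam Winner); then Saleh and Vance (Tour Winner).
Fontaine, Castillo, Lund, Achebe and Romero are each a home-nation competitor, so the next rule applies.
Among Fontaine, Castillo, Lund, Achebe and Romero, by date of most recent title (later first): Fontaine (26 Sep 2002) before Castillo, Lund and Achebe (28 Apr 2000) before Romero (4 Apr 1999).
Among Castillo, Lund and Achebe, by world ranking (lower first): Castillo (85) before Lund (128) before Achebe (137).
Quinn and Sato are each a home-nation competitor, so the next rule applies.
Quinn and Sato both have date of most recent title 14 Oct 2002, so the next rule applies.
Among Quinn and Sato, by world ranking (lower first): Quinn (69) before Sato (129).
Saleh and Vance are each not a home-nation competitor, so the next rule applies.
Saleh and Vance both have date of most recent title 15 Dec 1994, so the next rule applies.
Among Saleh and Vance, by world ranking (lower first): Saleh (9) before Vance (129).
Order: Fontaine, Castillo, Lund, Achebe, Romero, Quinn, Sato, Saleh, Vance.

Sato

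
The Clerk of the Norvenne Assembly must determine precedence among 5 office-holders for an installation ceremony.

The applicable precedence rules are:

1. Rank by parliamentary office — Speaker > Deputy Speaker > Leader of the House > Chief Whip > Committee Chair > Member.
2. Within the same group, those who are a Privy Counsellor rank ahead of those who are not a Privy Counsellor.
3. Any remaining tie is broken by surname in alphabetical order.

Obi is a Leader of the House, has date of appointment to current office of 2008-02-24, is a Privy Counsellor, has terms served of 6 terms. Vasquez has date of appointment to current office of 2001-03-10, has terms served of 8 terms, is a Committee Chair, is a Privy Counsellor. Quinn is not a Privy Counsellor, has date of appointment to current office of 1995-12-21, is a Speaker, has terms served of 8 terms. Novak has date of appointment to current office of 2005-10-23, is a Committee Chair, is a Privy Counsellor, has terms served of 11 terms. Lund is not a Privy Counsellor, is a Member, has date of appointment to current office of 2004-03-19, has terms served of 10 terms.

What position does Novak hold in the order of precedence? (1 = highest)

By parliamentary office: Quinn (Speaker); then Obi (Leader of the House); then Novak and Vasquez (Committee Chair); then Lund (Member).
Novak and Vasquez are each a Privy Counsellor, so the next rule applies.
Among Novak and Vasquez, alphabetically by surname: Novak before Vasquez.
Order: Quinn, Obi, Novak, Vasquez, Lund. So position 3.

3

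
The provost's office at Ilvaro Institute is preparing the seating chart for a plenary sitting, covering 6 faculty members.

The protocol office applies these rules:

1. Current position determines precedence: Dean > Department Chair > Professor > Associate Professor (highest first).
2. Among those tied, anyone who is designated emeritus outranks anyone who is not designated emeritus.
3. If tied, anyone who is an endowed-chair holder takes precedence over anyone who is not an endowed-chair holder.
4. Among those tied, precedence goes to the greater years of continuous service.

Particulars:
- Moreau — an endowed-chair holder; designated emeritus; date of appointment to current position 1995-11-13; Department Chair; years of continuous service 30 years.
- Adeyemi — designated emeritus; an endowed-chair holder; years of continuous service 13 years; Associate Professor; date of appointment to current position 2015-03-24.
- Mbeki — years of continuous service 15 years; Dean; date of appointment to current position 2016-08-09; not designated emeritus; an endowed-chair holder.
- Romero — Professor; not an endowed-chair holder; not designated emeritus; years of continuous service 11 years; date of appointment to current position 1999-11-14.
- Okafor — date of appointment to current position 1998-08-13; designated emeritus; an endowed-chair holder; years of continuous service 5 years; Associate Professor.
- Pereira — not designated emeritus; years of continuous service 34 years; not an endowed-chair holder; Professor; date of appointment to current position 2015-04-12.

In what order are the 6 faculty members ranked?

By current position: Mbeki (Dean); then Moreau (Department Chair); then Pereira and Romero (Professor); then Adeyemi and Okafor (Associate Professor).
Pereira and Romero are each not designated emeritus, so the next rule applies.
Pereira and Romero are each not an endowed-chair holder, so the next rule applies.
Among Pereira and Romero, by years of continuous service (higher first): Pereira (34 years) before Romero (11 years).
Adeyemi and Okafor are each designated emeritus, so the next rule applies.
Adeyemi and Okafor are each an endowed-chair holder, so the next rule applies.
Among Adeyemi and Okafor, by years of continuous service (higher first): Adeyemi (13 years) before Okafor (5 years).
Full order: Mbeki, Moreau, Pereira, Romero, Adeyemi, Okafor.

Mbeki, Moreau, Pereira, Romero, Adeyemi, Okafor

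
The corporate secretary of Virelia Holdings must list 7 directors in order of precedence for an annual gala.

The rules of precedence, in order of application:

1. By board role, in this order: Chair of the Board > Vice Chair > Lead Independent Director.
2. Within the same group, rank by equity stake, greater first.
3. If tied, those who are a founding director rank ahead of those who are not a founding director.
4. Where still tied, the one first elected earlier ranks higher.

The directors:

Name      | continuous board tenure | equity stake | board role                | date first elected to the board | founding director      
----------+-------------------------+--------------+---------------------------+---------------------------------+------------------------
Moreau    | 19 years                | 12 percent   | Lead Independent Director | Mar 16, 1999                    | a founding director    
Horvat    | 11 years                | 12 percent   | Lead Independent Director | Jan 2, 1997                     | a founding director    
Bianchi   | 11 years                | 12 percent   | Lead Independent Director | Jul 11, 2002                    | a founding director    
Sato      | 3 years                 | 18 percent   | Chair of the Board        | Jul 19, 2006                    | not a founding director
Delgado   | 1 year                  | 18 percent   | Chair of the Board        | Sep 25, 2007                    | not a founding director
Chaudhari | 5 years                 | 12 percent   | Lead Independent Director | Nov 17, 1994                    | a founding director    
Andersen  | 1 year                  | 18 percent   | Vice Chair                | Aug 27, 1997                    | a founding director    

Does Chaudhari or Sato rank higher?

By board role: Sato and Delgado (Chair of the Board); then Andersen (Vice Chair); then Chaudhari, Horvat, Moreau and Bianchi (Lead Independent Director).
Sato and Delgado both have equity stake 18 percent, so the next rule applies.
Sato and Delgado are each not a founding director, so the next rule applies.
Among Sato and Delgado, by date first elected to the board (earlier first): Sato (Jul 19, 2006) before Delgado (Sep 25, 2007).
Chaudhari, Horvat, Moreau and Bianchi all have equity stake 12 percent, so the next rule applies.
Chaudhari, Horvat, Moreau and Bianchi are each a founding director, so the next rule applies.
Among Chaudhari, Horvat, Moreau and Bianchi, by date first elected to the board (earlier first): Chaudhari (Nov 17, 1994) before Horvat (Jan 2, 1997) before Moreau (Mar 16, 1999) before Bianchi (Jul 11, 2002).
So Sato takes precedence.

Sato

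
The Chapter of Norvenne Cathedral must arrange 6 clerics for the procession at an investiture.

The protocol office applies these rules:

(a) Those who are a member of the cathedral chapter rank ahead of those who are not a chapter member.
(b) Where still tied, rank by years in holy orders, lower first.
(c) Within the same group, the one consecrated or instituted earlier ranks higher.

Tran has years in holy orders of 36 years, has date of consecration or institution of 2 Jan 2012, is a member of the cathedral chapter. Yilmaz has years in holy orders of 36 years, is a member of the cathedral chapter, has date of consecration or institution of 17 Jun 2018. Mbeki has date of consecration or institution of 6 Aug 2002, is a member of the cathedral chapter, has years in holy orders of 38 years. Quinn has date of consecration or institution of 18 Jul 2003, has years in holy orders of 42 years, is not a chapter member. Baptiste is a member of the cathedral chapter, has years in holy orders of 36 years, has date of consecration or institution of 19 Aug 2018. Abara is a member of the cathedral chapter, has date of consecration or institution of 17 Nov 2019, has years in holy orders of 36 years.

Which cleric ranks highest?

By the first rule: Tran, Yilmaz, Baptiste, Abara and Mbeki (each a member of the cathedral chapter); then Quinn (not a chapter member).
Among Tran, Yilmaz, Baptiste, Abara and Mbeki, by years in holy orders (lower first): Tran, Yilmaz, Baptiste and Abara (36 years) before Mbeki (38 years).
Among Tran, Yilmaz, Baptiste and Abara, by date of consecration or institution (earlier first): Tran (2 Jan 2012) before Yilmaz (17 Jun 2018) before Baptiste (19 Aug 2018) before Abara (17 Nov 2019).
Order: Tran, Yilmaz, Baptiste, Abara, Mbeki, Quinn.

Tran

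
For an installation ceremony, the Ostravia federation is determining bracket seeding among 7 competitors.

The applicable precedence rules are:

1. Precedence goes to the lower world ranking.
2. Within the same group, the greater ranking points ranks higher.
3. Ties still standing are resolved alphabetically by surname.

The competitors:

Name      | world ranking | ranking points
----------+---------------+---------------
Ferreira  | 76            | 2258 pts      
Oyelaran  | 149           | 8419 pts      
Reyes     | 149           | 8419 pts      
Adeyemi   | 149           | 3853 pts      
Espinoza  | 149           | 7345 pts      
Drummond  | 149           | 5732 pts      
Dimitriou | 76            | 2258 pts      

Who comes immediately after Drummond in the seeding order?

Adeyemi

By world ranking (lower first): Dimitriou and Ferreira (both 76); then Oyelaran, Reyes, Espinoza, Drummond and Adeyemi (each 149).
Dimitriou and Ferreira both have ranking points 2258 pts, so the next rule applies.
Among Dimitriou and Ferreira, alphabetically by surname: Dimitriou before Ferreira.
Among Oyelaran, Reyes, Espinoza, Drummond and Adeyemi, by ranking points (higher first): Oyelaran and Reyes (8419 pts) before Espinoza (7345 pts) before Drummond (5732 pts) before Adeyemi (3853 pts).
Among Oyelaran and Reyes, alphabetically by surname: Oyelaran before Reyes.
Order: Dimitriou, Ferreira, Oyelaran, Reyes, Espinoza, Drummond, Adeyemi.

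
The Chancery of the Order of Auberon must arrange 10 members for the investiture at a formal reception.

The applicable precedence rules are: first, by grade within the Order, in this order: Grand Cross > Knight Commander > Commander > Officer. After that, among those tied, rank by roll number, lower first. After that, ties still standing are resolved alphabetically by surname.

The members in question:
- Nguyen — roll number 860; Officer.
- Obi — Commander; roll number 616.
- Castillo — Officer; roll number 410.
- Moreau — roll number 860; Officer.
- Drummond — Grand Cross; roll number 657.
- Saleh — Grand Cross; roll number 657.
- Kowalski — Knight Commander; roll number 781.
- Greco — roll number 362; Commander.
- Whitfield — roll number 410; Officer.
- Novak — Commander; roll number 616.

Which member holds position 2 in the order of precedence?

By grade within the Order: Drummond and Saleh (Grand Cross); then Kowalski (Knight Commander); then Greco, Novak and Obi (Commander); then Castillo, Whitfield, Moreau and Nguyen (Officer).
Drummond and Saleh both have roll number 657, so the next rule applies.
Among Drummond and Saleh, alphabetically by surname: Drummond before Saleh.
Among Greco, Novak and Obi, by roll number (lower first): Greco (362) before Novak and Obi (616).
Among Novak and Obi, alphabetically by surname: Novak before Obi.
Among Castillo, Whitfield, Moreau and Nguyen, by roll number (lower first): Castillo and Whitfield (410) before Moreau and Nguyen (860).
Among Castillo and Whitfield, alphabetically by surname: Castillo before Whitfield.
Among Moreau and Nguyen, alphabetically by surname: Moreau before Nguyen.
Order: Drummond, Saleh, Kowalski, Greco, Novak, Obi, Castillo, Whitfield, Moreau, Nguyen.

Saleh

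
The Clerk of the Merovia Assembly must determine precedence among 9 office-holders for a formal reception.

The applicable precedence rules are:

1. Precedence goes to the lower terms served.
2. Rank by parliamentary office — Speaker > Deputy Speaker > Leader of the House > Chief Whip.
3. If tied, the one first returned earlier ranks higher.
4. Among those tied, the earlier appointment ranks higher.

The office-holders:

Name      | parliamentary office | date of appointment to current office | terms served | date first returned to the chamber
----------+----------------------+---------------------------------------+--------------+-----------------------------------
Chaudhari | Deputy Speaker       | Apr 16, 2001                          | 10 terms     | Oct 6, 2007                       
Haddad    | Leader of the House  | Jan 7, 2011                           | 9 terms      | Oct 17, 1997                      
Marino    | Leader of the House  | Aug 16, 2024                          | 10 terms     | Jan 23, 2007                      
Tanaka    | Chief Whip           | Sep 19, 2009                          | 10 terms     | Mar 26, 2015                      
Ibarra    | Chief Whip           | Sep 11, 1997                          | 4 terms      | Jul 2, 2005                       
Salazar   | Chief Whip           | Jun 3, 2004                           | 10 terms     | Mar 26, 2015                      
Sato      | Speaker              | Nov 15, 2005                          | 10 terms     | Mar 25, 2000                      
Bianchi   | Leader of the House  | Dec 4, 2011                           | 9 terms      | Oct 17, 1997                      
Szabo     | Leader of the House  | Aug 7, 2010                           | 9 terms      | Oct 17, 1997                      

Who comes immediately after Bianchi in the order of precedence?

Sato

By terms served (lower first): Ibarra (4 terms); then Szabo, Haddad and Bianchi (each 9 terms); then Sato, Chaudhari, Marino, Salazar and Tanaka (each 10 terms).
Szabo, Haddad and Bianchi are each Leader of the House, so the next rule applies.
Szabo, Haddad and Bianchi all have date first returned to the chamber Oct 17, 1997, so the next rule applies.
Among Szabo, Haddad and Bianchi, by date of appointment to current office (earlier first): Szabo (Aug 7, 2010) before Haddad (Jan 7, 2011) before Bianchi (Dec 4, 2011).
Among Sato, Chaudhari, Marino, Salazar and Tanaka, by parliamentary office: Sato (Speaker) before Chaudhari (Deputy Speaker) before Marino (Leader of the House) before Salazar and Tanaka (Chief Whip).
Salazar and Tanaka both have date first returned to the chamber Mar 26, 2015, so the next rule applies.
Among Salazar and Tanaka, by date of appointment to current office (earlier first): Salazar (Jun 3, 2004) before Tanaka (Sep 19, 2009).
Order: Ibarra, Szabo, Haddad, Bianchi, Sato, Chaudhari, Marino, Salazar, Tanaka.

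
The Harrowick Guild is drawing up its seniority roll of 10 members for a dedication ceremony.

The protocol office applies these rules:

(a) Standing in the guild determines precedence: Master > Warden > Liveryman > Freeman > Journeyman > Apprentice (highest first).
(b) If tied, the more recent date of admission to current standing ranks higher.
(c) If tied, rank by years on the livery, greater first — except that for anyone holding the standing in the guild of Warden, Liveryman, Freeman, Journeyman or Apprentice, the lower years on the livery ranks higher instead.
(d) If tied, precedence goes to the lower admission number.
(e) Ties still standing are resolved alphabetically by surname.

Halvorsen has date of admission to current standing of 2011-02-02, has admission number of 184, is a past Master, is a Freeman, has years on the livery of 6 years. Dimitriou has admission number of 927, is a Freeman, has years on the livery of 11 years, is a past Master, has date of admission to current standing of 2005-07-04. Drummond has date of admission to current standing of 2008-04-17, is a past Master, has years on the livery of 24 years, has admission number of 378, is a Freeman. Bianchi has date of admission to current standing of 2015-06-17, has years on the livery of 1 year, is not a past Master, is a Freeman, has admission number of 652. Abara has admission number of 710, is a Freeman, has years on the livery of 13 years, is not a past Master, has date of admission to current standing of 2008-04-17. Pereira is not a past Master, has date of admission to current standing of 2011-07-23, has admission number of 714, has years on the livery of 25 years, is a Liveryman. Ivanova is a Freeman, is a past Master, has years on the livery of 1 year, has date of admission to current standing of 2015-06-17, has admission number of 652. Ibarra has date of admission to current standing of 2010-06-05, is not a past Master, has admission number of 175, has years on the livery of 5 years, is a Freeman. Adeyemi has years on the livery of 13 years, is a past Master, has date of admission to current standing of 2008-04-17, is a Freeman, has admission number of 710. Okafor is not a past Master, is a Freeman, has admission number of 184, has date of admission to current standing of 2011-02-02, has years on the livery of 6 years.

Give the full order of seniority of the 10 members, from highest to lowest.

By standing in the guild: Pereira (Liveryman); then Bianchi, Ivanova, Halvorsen, Okafor, Ibarra, Abara, Adeyemi, Drummond and Dimitriou (Freeman).
Among Bianchi, Ivanova, Halvorsen, Okafor, Ibarra, Abara, Adeyemi, Drummond and Dimitriou, by date of admission to current standing (later first): Bianchi and Ivanova (2015-06-17) before Halvorsen and Okafor (2011-02-02) before Ibarra (2010-06-05) before Abara, Adeyemi and Drummond (2008-04-17) before Dimitriou (2005-07-04).
Bianchi and Ivanova both have years on the livery 1 year, so the next rule applies.
Bianchi and Ivanova both have admission number 652, so the next rule applies.
Among Bianchi and Ivanova, alphabetically by surname: Bianchi before Ivanova.
Halvorsen and Okafor both have years on the livery 6 years, so the next rule applies.
Halvorsen and Okafor both have admission number 184, so the next rule applies.
Among Halvorsen and Okafor, alphabetically by surname: Halvorsen before Okafor.
Among Abara, Adeyemi and Drummond, by years on the livery (lower first) (reversed rule for this group): Abara and Adeyemi (13 years) before Drummond (24 years).
Abara and Adeyemi both have admission number 710, so the next rule applies.
Among Abara and Adeyemi, alphabetically by surname: Abara before Adeyemi.
Full order: Pereira, Bianchi, Ivanova, Halvorsen, Okafor, Ibarra, Abara, Adeyemi, Drummond, Dimitriou.

Pereira, Bianchi, Ivanova, Halvorsen, Okafor, Ibarra, Abara, Adeyemi, Drummond, Dimitriou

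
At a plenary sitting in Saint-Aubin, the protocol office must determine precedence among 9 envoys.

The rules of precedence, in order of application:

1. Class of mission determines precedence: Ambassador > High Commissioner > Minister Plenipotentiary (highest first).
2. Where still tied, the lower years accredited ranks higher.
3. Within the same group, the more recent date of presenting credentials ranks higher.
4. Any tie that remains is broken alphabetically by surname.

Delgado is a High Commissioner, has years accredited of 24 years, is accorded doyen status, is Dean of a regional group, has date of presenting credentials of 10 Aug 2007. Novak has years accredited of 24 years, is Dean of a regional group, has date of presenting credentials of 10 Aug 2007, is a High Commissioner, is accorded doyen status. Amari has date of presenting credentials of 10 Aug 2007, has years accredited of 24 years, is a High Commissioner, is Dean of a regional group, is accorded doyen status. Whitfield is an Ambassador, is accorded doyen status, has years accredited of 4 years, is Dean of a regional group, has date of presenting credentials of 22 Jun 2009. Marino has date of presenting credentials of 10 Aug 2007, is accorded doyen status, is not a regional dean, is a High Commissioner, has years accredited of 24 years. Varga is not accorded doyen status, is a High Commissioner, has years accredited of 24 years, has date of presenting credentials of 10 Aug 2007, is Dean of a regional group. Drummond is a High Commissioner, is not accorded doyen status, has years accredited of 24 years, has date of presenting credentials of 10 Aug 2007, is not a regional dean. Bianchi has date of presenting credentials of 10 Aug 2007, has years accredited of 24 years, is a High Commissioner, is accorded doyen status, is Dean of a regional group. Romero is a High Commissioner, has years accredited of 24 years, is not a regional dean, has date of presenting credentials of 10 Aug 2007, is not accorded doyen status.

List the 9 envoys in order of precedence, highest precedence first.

Whitfield, Amari, Bianchi, Delgado, Drummond, Marino, Novak, Romero, Varga

By class of mission: Whitfield (Ambassador); then Amari, Bianchi, Delgado, Drummond, Marino, Novak, Romero and Varga (High Commissioner).
Amari, Bianchi, Delgado, Drummond, Marino, Novak, Romero and Varga all have years accredited 24 years, so the next rule applies.
Amari, Bianchi, Delgado, Drummond, Marino, Novak, Romero and Varga all have date of presenting credentials 10 Aug 2007, so the next rule applies.
Among Amari, Bianchi, Delgado, Drummond, Marino, Novak, Romero and Varga, alphabetically by surname: Amari before Bianchi before Delgado before Drummond before Marino before Novak before Romero before Varga.
Full order: Whitfield, Amari, Bianchi, Delgado, Drummond, Marino, Novak, Romero, Varga.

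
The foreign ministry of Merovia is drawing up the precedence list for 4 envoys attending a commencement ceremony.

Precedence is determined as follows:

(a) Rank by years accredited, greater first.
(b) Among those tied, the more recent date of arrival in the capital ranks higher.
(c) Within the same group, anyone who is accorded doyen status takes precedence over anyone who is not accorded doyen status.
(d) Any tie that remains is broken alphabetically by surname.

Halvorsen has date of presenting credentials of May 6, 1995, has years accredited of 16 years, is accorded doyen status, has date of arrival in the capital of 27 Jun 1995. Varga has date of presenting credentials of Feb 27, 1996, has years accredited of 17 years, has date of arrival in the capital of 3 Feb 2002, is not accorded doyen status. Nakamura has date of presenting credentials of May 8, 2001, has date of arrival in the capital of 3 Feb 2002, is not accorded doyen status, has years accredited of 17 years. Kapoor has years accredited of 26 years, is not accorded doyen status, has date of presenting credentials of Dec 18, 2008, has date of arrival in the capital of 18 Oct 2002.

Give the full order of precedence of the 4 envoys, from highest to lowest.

By years accredited (higher first): Kapoor (26 years); then Nakamura and Varga (both 17 years); then Halvorsen (16 years).
Nakamura and Varga both have date of arrival in the capital 3 Feb 2002, so the next rule applies.
Nakamura and Varga are each not accorded doyen status, so the next rule applies.
Among Nakamura and Varga, alphabetically by surname: Nakamura before Varga.
Full order: Kapoor, Nakamura, Varga, Halvorsen.

Kapoor, Nakamura, Varga, Halvorsen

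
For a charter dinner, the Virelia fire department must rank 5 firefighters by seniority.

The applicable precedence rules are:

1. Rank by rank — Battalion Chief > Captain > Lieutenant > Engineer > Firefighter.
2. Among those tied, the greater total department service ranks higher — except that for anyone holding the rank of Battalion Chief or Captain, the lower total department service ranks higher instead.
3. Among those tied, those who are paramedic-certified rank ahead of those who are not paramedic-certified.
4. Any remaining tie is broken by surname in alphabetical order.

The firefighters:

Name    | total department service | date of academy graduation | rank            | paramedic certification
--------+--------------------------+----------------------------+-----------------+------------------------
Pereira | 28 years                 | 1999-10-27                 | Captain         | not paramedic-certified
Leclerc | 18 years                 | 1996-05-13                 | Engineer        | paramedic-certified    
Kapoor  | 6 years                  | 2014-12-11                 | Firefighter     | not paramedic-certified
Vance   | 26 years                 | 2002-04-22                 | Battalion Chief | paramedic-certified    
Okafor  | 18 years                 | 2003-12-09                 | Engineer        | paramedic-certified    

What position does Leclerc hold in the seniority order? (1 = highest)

By rank: Vance (Battalion Chief); then Pereira (Captain); then Leclerc and Okafor (Engineer); then Kapoor (Firefighter).
Leclerc and Okafor both have total department service 18 years, so the next rule applies.
Leclerc and Okafor are each paramedic-certified, so the next rule applies.
Among Leclerc and Okafor, alphabetically by surname: Leclerc before Okafor.
Order: Vance, Pereira, Leclerc, Okafor, Kapoor. So position 3.

3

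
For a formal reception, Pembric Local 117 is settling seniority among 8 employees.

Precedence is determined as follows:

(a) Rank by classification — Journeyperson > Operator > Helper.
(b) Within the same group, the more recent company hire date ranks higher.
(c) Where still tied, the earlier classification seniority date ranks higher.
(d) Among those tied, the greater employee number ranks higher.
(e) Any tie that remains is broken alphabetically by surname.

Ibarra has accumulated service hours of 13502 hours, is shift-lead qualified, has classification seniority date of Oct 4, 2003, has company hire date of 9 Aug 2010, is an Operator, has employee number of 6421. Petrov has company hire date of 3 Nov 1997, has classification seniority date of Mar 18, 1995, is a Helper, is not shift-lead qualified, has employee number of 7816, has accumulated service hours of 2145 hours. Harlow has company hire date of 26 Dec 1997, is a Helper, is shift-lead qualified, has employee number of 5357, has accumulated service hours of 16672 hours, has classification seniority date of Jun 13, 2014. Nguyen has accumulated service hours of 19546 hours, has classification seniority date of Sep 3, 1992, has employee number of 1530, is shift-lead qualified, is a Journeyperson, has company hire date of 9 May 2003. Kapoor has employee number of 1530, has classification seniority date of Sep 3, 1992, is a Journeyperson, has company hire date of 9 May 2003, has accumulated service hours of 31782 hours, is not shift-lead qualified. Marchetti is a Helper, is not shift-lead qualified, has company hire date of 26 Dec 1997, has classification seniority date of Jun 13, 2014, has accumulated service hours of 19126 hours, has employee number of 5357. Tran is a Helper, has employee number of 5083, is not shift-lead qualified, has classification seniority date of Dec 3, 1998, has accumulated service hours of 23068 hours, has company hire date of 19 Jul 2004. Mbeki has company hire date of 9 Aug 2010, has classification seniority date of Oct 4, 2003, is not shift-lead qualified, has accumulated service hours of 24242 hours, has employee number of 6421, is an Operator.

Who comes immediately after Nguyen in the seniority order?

By classification: Kapoor and Nguyen (Journeyperson); then Ibarra and Mbeki (Operator); then Tran, Harlow, Marchetti and Petrov (Helper).
Kapoor and Nguyen both have company hire date 9 May 2003, so the next rule applies.
Kapoor and Nguyen both have classification seniority date Sep 3, 1992, so the next rule applies.
Kapoor and Nguyen both have employee number 1530, so the next rule applies.
Among Kapoor and Nguyen, alphabetically by surname: Kapoor before Nguyen.
Ibarra and Mbeki both have company hire date 9 Aug 2010, so the next rule applies.
Ibarra and Mbeki both have classification seniority date Oct 4, 2003, so the next rule applies.
Ibarra and Mbeki both have employee number 6421, so the next rule applies.
Among Ibarra and Mbeki, alphabetically by surname: Ibarra before Mbeki.
Among Tran, Harlow, Marchetti and Petrov, by company hire date (later first): Tran (19 Jul 2004) before Harlow and Marchetti (26 Dec 1997) before Petrov (3 Nov 1997).
Harlow and Marchetti both have classification seniority date Jun 13, 2014, so the next rule applies.
Harlow and Marchetti both have employee number 5357, so the next rule applies.
Among Harlow and Marchetti, alphabetically by surname: Harlow before Marchetti.
Order: Kapoor, Nguyen, Ibarra, Mbeki, Tran, Harlow, Marchetti, Petrov.

Ibarra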